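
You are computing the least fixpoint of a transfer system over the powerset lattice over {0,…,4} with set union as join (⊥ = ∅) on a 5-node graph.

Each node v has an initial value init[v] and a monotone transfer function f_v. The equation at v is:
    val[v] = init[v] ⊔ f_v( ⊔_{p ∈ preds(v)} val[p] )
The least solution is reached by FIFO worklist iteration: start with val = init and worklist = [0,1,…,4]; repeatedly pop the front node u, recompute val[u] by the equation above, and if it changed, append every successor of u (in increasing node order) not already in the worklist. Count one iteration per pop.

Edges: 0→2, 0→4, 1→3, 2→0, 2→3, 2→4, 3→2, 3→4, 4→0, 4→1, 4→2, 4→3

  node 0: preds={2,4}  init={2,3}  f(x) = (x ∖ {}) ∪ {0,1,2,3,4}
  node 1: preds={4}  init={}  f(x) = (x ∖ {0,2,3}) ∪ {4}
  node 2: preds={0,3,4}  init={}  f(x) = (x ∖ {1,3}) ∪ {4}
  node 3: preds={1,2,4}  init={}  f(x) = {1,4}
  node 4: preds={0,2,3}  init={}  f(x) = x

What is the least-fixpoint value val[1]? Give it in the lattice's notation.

{1,4}

Worklist (9 pops):
  #1 pop 0: in={} → {0,1,2,3,4} (was {2,3}); enqueue []
  #2 pop 1: in={} → {4} (was {}); enqueue []
  #3 pop 2: in={0,1,2,3,4} → {0,2,4} (was {}); enqueue [0]
  #4 pop 3: in={0,2,4} → {1,4} (was {}); enqueue [2]
  #5 pop 4: in={0,1,2,3,4} → {0,1,2,3,4} (was {}); enqueue [1,3]
  #6 pop 0: in={0,1,2,3,4} → {0,1,2,3,4} (no change)
  #7 pop 2: in={0,1,2,3,4} → {0,2,4} (no change)
  #8 pop 1: in={0,1,2,3,4} → {1,4} (was {4}); enqueue []
  #9 pop 3: in={0,1,2,3,4} → {1,4} (no change)

Fixpoint:
  val[0] = {0,1,2,3,4}
  val[1] = {1,4}
  val[2] = {0,2,4}
  val[3] = {1,4}
  val[4] = {0,1,2,3,4}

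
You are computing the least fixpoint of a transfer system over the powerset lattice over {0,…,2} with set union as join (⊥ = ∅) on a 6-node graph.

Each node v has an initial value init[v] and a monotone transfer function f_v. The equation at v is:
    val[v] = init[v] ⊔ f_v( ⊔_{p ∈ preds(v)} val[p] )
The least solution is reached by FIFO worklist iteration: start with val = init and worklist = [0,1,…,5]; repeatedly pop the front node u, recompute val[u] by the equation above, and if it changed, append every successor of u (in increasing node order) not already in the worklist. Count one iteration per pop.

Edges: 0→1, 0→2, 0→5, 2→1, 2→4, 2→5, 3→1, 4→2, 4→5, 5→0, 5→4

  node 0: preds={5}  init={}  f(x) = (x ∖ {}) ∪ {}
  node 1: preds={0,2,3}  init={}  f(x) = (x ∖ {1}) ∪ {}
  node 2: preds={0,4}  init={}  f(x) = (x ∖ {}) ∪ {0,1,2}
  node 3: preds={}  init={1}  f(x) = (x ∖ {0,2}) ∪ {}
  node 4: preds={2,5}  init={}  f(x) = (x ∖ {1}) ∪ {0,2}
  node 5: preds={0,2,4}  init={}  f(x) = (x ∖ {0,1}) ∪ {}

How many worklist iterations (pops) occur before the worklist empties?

13

Worklist (13 pops):
  #1 pop 0: in={} → {} (no change)
  #2 pop 1: in={1} → {} (no change)
  #3 pop 2: in={} → {0,1,2} (was {}); enqueue [1]
  #4 pop 3: in={} → {1} (no change)
  #5 pop 4: in={0,1,2} → {0,2} (was {}); enqueue [2]
  #6 pop 5: in={0,1,2} → {2} (was {}); enqueue [0,4]
  #7 pop 1: in={0,1,2} → {0,2} (was {}); enqueue []
  #8 pop 2: in={0,2} → {0,1,2} (no change)
  #9 pop 0: in={2} → {2} (was {}); enqueue [1,2,5]
  #10 pop 4: in={0,1,2} → {0,2} (no change)
  #11 pop 1: in={0,1,2} → {0,2} (no change)
  #12 pop 2: in={0,2} → {0,1,2} (no change)
  #13 pop 5: in={0,1,2} → {2} (no change)

Fixpoint:
  val[0] = {2}
  val[1] = {0,2}
  val[2] = {0,1,2}
  val[3] = {1}
  val[4] = {0,2}
  val[5] = {2}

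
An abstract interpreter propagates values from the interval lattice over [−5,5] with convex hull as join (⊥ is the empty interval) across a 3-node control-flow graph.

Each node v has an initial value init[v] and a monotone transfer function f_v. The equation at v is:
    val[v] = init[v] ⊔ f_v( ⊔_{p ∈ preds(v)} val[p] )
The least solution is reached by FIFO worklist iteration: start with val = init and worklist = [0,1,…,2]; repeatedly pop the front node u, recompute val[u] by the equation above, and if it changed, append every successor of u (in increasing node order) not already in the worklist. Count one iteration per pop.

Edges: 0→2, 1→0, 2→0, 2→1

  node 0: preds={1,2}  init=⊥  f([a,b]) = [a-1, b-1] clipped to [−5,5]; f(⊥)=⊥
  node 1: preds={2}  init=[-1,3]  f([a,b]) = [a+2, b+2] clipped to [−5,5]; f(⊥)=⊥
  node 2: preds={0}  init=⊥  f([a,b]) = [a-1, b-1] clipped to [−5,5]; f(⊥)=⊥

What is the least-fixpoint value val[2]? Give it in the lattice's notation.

Trace (10 dequeues):
  [1] u=0 | in [-1,3] | out [-2,2] | prev ⊥ | push {}
  [2] u=1 | in ⊥ | out [-1,3] | ==
  [3] u=2 | in [-2,2] | out [-3,1] | prev ⊥ | push {0,1}
  [4] u=0 | in [-3,3] | out [-4,2] | prev [-2,2] | push {2}
  [5] u=1 | in [-3,1] | out [-1,3] | ==
  [6] u=2 | in [-4,2] | out [-5,1] | prev [-3,1] | push {0,1}
  [7] u=0 | in [-5,3] | out [-5,2] | prev [-4,2] | push {2}
  [8] u=1 | in [-5,1] | out [-3,3] | prev [-1,3] | push {0}
  [9] u=2 | in [-5,2] | out [-5,1] | ==
  [10] u=0 | in [-5,3] | out [-5,2] | ==

Converged values:
  [0] [-5,2]
  [1] [-3,3]
  [2] [-5,1]

[-5,1]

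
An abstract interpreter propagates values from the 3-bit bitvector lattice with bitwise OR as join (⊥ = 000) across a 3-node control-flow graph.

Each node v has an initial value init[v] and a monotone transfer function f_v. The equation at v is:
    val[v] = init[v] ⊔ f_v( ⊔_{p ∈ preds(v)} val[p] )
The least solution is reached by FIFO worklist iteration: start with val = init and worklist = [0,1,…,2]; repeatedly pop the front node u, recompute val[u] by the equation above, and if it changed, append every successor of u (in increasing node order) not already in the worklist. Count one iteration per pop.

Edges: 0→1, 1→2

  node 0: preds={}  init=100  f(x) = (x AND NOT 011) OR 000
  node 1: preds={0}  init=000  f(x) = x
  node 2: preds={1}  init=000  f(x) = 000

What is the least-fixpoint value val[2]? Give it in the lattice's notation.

Trace (3 dequeues):
  [1] u=0 | in 000 | out 100 | ==
  [2] u=1 | in 100 | out 100 | prev 000 | push {}
  [3] u=2 | in 100 | out 000 | ==

Converged values:
  [0] 100
  [1] 100
  [2] 000

000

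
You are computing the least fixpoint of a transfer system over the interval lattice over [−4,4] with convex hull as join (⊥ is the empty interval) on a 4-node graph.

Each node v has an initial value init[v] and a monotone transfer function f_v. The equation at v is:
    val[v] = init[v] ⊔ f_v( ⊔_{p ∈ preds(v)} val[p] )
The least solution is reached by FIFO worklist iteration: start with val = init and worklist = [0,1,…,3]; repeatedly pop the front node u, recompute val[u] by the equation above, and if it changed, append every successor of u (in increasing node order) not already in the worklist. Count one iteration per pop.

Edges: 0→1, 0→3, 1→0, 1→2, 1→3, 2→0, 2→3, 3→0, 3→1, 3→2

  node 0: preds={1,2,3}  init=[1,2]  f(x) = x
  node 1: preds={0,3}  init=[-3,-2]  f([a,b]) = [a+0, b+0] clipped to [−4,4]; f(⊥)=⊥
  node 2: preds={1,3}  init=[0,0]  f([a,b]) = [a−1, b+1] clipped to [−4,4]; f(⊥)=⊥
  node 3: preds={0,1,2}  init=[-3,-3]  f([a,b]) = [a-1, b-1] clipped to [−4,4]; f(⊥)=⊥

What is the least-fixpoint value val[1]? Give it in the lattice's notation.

Trace (13 dequeues):
  [1] u=0 | in [-3,0] | out [-3,2] | prev [1,2] | push {}
  [2] u=1 | in [-3,2] | out [-3,2] | prev [-3,-2] | push {0}
  [3] u=2 | in [-3,2] | out [-4,3] | prev [0,0] | push {}
  [4] u=3 | in [-4,3] | out [-4,2] | prev [-3,-3] | push {1,2}
  [5] u=0 | in [-4,3] | out [-4,3] | prev [-3,2] | push {3}
  [6] u=1 | in [-4,3] | out [-4,3] | prev [-3,2] | push {0}
  [7] u=2 | in [-4,3] | out [-4,4] | prev [-4,3] | push {}
  [8] u=3 | in [-4,4] | out [-4,3] | prev [-4,2] | push {1,2}
  [9] u=0 | in [-4,4] | out [-4,4] | prev [-4,3] | push {3}
  [10] u=1 | in [-4,4] | out [-4,4] | prev [-4,3] | push {0}
  [11] u=2 | in [-4,4] | out [-4,4] | ==
  [12] u=3 | in [-4,4] | out [-4,3] | ==
  [13] u=0 | in [-4,4] | out [-4,4] | ==

Converged values:
  [0] [-4,4]
  [1] [-4,4]
  [2] [-4,4]
  [3] [-4,3]

[-4,4]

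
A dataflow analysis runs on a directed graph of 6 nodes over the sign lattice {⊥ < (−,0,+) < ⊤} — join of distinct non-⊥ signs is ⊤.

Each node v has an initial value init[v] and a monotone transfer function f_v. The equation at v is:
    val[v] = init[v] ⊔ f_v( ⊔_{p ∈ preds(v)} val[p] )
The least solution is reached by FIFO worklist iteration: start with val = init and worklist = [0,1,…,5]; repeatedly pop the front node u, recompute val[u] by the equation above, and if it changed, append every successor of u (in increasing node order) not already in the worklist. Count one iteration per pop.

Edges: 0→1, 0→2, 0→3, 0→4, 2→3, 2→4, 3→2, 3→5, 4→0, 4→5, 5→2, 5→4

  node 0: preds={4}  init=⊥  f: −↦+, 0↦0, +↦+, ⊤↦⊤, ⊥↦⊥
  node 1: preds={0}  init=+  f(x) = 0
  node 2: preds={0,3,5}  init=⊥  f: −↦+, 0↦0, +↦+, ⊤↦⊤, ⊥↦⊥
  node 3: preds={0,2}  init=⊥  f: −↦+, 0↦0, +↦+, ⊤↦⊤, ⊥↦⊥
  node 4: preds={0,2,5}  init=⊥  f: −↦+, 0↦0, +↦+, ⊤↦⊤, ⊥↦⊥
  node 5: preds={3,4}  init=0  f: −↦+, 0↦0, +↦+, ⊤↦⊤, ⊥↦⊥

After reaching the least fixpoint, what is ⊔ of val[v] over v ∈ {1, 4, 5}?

⊤

Iteration log — 12 steps:
  step 1. node 0  ⊔preds=⊥  new=⊥  stable
  step 2. node 1  ⊔preds=⊥  new=⊤  old=+  +wl: 
  step 3. node 2  ⊔preds=0  new=0  old=⊥  +wl: 
  step 4. node 3  ⊔preds=0  new=0  old=⊥  +wl: 2
  step 5. node 4  ⊔preds=0  new=0  old=⊥  +wl: 0
  step 6. node 5  ⊔preds=0  new=0  stable
  step 7. node 2  ⊔preds=0  new=0  stable
  step 8. node 0  ⊔preds=0  new=0  old=⊥  +wl: 1,2,3,4
  step 9. node 1  ⊔preds=0  new=⊤  stable
  step 10. node 2  ⊔preds=0  new=0  stable
  step 11. node 3  ⊔preds=0  new=0  stable
  step 12. node 4  ⊔preds=0  new=0  stable

Least fixpoint reached:
  node 0: 0
  node 1: ⊤
  node 2: 0
  node 3: 0
  node 4: 0
  node 5: 0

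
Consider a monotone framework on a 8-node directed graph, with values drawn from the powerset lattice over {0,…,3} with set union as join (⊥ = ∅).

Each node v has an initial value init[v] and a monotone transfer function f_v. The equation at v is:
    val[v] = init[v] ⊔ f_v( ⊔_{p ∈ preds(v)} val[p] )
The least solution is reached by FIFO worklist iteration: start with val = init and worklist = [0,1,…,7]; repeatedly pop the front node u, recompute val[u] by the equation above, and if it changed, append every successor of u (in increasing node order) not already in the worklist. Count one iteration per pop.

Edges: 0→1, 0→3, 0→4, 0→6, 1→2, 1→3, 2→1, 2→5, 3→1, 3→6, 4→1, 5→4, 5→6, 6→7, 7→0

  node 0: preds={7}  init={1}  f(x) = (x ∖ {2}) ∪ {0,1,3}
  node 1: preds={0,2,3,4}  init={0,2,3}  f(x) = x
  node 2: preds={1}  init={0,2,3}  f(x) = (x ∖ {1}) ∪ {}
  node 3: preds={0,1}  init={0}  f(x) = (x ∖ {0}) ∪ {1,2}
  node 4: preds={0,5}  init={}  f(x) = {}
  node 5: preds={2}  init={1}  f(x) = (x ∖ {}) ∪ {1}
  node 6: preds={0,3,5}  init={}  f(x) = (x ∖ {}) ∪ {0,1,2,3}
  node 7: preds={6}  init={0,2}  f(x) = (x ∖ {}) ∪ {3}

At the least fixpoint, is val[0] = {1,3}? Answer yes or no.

no

Iteration log — 11 steps:
  step 1. node 0  ⊔preds={0,2}  new={0,1,3}  old={1}  +wl: 
  step 2. node 1  ⊔preds={0,1,2,3}  new={0,1,2,3}  old={0,2,3}  +wl: 
  step 3. node 2  ⊔preds={0,1,2,3}  new={0,2,3}  stable
  step 4. node 3  ⊔preds={0,1,2,3}  new={0,1,2,3}  old={0}  +wl: 1
  step 5. node 4  ⊔preds={0,1,3}  new={}  stable
  step 6. node 5  ⊔preds={0,2,3}  new={0,1,2,3}  old={1}  +wl: 4
  step 7. node 6  ⊔preds={0,1,2,3}  new={0,1,2,3}  old={}  +wl: 
  step 8. node 7  ⊔preds={0,1,2,3}  new={0,1,2,3}  old={0,2}  +wl: 0
  step 9. node 1  ⊔preds={0,1,2,3}  new={0,1,2,3}  stable
  step 10. node 4  ⊔preds={0,1,2,3}  new={}  stable
  step 11. node 0  ⊔preds={0,1,2,3}  new={0,1,3}  stable

Least fixpoint reached:
  node 0: {0,1,3}
  node 1: {0,1,2,3}
  node 2: {0,2,3}
  node 3: {0,1,2,3}
  node 4: {}
  node 5: {0,1,2,3}
  node 6: {0,1,2,3}
  node 7: {0,1,2,3}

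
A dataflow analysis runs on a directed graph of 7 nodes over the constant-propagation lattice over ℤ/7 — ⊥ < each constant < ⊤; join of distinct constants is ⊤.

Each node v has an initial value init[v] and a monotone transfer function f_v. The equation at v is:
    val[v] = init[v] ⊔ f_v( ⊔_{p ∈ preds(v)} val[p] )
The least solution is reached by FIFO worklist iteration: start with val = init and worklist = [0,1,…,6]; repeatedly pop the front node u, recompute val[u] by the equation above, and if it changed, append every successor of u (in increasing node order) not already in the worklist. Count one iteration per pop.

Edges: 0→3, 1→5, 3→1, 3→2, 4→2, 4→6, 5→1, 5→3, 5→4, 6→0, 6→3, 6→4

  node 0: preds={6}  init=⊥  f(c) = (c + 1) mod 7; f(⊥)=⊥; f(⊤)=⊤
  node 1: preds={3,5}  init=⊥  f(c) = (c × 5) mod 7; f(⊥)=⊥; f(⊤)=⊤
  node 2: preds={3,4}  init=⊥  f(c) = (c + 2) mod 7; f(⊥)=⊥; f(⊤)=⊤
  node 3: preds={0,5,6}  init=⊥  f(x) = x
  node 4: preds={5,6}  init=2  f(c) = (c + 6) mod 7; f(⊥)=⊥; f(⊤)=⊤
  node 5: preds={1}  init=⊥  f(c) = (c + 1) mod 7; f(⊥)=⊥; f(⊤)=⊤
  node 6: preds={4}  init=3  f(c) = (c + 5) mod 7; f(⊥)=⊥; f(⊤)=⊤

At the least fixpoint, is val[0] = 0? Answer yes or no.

Worklist (18 pops):
  #1 pop 0: in=3 → 4 (was ⊥); enqueue []
  #2 pop 1: in=⊥ → ⊥ (no change)
  #3 pop 2: in=2 → 4 (was ⊥); enqueue []
  #4 pop 3: in=⊤ → ⊤ (was ⊥); enqueue [1,2]
  #5 pop 4: in=3 → 2 (no change)
  #6 pop 5: in=⊥ → ⊥ (no change)
  #7 pop 6: in=2 → ⊤ (was 3); enqueue [0,3,4]
  #8 pop 1: in=⊤ → ⊤ (was ⊥); enqueue [5]
  #9 pop 2: in=⊤ → ⊤ (was 4); enqueue []
  #10 pop 0: in=⊤ → ⊤ (was 4); enqueue []
  #11 pop 3: in=⊤ → ⊤ (no change)
  #12 pop 4: in=⊤ → ⊤ (was 2); enqueue [2,6]
  #13 pop 5: in=⊤ → ⊤ (was ⊥); enqueue [1,3,4]
  #14 pop 2: in=⊤ → ⊤ (no change)
  #15 pop 6: in=⊤ → ⊤ (no change)
  #16 pop 1: in=⊤ → ⊤ (no change)
  #17 pop 3: in=⊤ → ⊤ (no change)
  #18 pop 4: in=⊤ → ⊤ (no change)

Fixpoint:
  val[0] = ⊤
  val[1] = ⊤
  val[2] = ⊤
  val[3] = ⊤
  val[4] = ⊤
  val[5] = ⊤
  val[6] = ⊤

no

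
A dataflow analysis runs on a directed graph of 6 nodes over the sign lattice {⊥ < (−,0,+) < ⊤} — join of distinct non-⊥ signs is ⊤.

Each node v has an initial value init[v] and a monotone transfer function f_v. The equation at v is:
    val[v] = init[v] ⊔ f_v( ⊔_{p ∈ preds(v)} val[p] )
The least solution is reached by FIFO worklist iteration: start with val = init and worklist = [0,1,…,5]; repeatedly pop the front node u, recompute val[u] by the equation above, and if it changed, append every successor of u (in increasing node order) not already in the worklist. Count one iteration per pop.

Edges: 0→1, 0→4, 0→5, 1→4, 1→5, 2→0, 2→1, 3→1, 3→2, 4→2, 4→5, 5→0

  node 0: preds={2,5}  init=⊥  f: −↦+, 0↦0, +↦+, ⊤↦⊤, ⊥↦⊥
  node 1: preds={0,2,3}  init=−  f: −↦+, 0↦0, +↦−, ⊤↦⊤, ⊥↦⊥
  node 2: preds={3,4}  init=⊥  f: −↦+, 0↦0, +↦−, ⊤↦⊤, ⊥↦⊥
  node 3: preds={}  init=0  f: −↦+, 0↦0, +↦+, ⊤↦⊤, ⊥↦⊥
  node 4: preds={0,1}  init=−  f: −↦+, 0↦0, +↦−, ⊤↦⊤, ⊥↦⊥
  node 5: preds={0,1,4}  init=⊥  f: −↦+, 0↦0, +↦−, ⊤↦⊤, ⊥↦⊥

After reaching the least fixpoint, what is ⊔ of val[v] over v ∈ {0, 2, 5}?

Iteration log — 11 steps:
  step 1. node 0  ⊔preds=⊥  new=⊥  stable
  step 2. node 1  ⊔preds=0  new=⊤  old=−  +wl: 
  step 3. node 2  ⊔preds=⊤  new=⊤  old=⊥  +wl: 0,1
  step 4. node 3  ⊔preds=⊥  new=0  stable
  step 5. node 4  ⊔preds=⊤  new=⊤  old=−  +wl: 2
  step 6. node 5  ⊔preds=⊤  new=⊤  old=⊥  +wl: 
  step 7. node 0  ⊔preds=⊤  new=⊤  old=⊥  +wl: 4,5
  step 8. node 1  ⊔preds=⊤  new=⊤  stable
  step 9. node 2  ⊔preds=⊤  new=⊤  stable
  step 10. node 4  ⊔preds=⊤  new=⊤  stable
  step 11. node 5  ⊔preds=⊤  new=⊤  stable

Least fixpoint reached:
  node 0: ⊤
  node 1: ⊤
  node 2: ⊤
  node 3: 0
  node 4: ⊤
  node 5: ⊤

⊤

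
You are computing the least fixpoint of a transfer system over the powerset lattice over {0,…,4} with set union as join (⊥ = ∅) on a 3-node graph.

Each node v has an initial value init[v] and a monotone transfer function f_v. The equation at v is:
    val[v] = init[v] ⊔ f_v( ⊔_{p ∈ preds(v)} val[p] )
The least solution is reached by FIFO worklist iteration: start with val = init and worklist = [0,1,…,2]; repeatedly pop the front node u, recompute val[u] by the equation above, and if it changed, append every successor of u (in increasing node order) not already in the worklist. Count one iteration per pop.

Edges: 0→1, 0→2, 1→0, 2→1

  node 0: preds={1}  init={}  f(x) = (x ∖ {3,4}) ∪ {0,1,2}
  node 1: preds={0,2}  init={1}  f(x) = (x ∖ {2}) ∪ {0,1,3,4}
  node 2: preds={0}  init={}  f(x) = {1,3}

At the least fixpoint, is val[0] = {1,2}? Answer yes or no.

Iteration log — 5 steps:
  step 1. node 0  ⊔preds={1}  new={0,1,2}  old={}  +wl: 
  step 2. node 1  ⊔preds={0,1,2}  new={0,1,3,4}  old={1}  +wl: 0
  step 3. node 2  ⊔preds={0,1,2}  new={1,3}  old={}  +wl: 1
  step 4. node 0  ⊔preds={0,1,3,4}  new={0,1,2}  stable
  step 5. node 1  ⊔preds={0,1,2,3}  new={0,1,3,4}  stable

Least fixpoint reached:
  node 0: {0,1,2}
  node 1: {0,1,3,4}
  node 2: {1,3}

no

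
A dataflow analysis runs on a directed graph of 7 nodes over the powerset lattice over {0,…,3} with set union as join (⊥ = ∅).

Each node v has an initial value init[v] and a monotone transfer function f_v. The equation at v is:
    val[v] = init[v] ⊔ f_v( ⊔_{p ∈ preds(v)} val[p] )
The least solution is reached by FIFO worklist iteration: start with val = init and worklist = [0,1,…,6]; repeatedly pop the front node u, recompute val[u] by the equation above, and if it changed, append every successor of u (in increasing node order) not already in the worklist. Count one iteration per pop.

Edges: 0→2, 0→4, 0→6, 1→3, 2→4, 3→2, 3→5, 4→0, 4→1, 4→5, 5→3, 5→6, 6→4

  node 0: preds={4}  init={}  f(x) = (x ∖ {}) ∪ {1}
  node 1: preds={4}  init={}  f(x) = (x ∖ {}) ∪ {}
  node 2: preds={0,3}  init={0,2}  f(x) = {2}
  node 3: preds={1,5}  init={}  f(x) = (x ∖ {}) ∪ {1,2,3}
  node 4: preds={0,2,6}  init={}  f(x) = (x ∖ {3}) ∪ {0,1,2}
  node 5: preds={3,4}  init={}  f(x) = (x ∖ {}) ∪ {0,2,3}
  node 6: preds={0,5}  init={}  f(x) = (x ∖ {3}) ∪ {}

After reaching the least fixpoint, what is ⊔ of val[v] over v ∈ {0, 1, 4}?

{0,1,2}

Worklist (15 pops):
  #1 pop 0: in={} → {1} (was {}); enqueue []
  #2 pop 1: in={} → {} (no change)
  #3 pop 2: in={1} → {0,2} (no change)
  #4 pop 3: in={} → {1,2,3} (was {}); enqueue [2]
  #5 pop 4: in={0,1,2} → {0,1,2} (was {}); enqueue [0,1]
  #6 pop 5: in={0,1,2,3} → {0,1,2,3} (was {}); enqueue [3]
  #7 pop 6: in={0,1,2,3} → {0,1,2} (was {}); enqueue [4]
  #8 pop 2: in={1,2,3} → {0,2} (no change)
  #9 pop 0: in={0,1,2} → {0,1,2} (was {1}); enqueue [2,6]
  #10 pop 1: in={0,1,2} → {0,1,2} (was {}); enqueue []
  #11 pop 3: in={0,1,2,3} → {0,1,2,3} (was {1,2,3}); enqueue [5]
  #12 pop 4: in={0,1,2} → {0,1,2} (no change)
  #13 pop 2: in={0,1,2,3} → {0,2} (no change)
  #14 pop 6: in={0,1,2,3} → {0,1,2} (no change)
  #15 pop 5: in={0,1,2,3} → {0,1,2,3} (no change)

Fixpoint:
  val[0] = {0,1,2}
  val[1] = {0,1,2}
  val[2] = {0,2}
  val[3] = {0,1,2,3}
  val[4] = {0,1,2}
  val[5] = {0,1,2,3}
  val[6] = {0,1,2}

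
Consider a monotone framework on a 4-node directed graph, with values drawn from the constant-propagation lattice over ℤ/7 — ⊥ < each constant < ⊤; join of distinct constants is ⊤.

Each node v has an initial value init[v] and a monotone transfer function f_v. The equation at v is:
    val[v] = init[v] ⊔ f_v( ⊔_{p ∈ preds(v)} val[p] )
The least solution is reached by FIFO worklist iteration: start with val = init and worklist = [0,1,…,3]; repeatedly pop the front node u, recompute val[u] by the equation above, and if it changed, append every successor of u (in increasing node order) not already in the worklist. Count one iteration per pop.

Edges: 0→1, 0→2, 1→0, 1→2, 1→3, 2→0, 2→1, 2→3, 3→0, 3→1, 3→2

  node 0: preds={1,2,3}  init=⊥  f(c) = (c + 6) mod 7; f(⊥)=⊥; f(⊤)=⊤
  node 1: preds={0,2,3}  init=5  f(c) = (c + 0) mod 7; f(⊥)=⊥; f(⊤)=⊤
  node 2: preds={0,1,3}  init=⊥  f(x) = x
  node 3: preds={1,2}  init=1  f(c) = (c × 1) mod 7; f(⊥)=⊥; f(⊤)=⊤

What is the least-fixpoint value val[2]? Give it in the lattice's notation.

Iteration log — 7 steps:
  step 1. node 0  ⊔preds=⊤  new=⊤  old=⊥  +wl: 
  step 2. node 1  ⊔preds=⊤  new=⊤  old=5  +wl: 0
  step 3. node 2  ⊔preds=⊤  new=⊤  old=⊥  +wl: 1
  step 4. node 3  ⊔preds=⊤  new=⊤  old=1  +wl: 2
  step 5. node 0  ⊔preds=⊤  new=⊤  stable
  step 6. node 1  ⊔preds=⊤  new=⊤  stable
  step 7. node 2  ⊔preds=⊤  new=⊤  stable

Least fixpoint reached:
  node 0: ⊤
  node 1: ⊤
  node 2: ⊤
  node 3: ⊤

⊤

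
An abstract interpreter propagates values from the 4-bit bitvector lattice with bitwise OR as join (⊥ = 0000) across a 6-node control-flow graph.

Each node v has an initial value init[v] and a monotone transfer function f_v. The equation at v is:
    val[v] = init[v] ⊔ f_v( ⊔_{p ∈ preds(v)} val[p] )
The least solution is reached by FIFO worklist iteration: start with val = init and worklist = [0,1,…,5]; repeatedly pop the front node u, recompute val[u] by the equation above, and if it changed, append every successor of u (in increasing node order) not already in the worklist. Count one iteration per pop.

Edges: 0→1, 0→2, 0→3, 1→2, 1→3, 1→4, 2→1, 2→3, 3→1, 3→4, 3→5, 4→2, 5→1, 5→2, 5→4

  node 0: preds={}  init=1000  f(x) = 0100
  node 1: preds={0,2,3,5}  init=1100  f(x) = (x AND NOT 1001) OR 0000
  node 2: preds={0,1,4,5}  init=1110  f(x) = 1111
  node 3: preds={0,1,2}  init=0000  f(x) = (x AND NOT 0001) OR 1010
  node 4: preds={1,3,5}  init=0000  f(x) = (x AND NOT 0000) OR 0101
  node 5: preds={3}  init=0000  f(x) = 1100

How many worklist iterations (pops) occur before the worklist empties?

9

Iteration log — 9 steps:
  step 1. node 0  ⊔preds=0000  new=1100  old=1000  +wl: 
  step 2. node 1  ⊔preds=1110  new=1110  old=1100  +wl: 
  step 3. node 2  ⊔preds=1110  new=1111  old=1110  +wl: 1
  step 4. node 3  ⊔preds=1111  new=1110  old=0000  +wl: 
  step 5. node 4  ⊔preds=1110  new=1111  old=0000  +wl: 2
  step 6. node 5  ⊔preds=1110  new=1100  old=0000  +wl: 4
  step 7. node 1  ⊔preds=1111  new=1110  stable
  step 8. node 2  ⊔preds=1111  new=1111  stable
  step 9. node 4  ⊔preds=1110  new=1111  stable

Least fixpoint reached:
  node 0: 1100
  node 1: 1110
  node 2: 1111
  node 3: 1110
  node 4: 1111
  node 5: 1100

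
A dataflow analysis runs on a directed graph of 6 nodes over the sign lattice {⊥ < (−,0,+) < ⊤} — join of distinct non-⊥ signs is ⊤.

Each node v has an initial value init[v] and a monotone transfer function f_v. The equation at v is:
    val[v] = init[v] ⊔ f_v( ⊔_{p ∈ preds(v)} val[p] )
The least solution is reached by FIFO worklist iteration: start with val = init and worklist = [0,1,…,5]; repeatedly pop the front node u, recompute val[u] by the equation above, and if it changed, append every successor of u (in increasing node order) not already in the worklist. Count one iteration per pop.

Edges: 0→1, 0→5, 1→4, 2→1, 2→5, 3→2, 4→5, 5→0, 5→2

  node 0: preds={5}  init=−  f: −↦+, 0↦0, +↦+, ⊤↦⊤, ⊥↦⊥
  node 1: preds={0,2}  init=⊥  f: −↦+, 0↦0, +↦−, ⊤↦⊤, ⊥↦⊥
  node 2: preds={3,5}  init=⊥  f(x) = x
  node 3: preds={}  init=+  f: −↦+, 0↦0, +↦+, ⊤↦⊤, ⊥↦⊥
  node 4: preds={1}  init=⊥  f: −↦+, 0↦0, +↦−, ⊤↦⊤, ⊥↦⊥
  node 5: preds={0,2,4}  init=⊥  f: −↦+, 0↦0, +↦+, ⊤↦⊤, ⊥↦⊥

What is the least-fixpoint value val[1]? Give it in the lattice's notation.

⊤

Trace (12 dequeues):
  [1] u=0 | in ⊥ | out − | ==
  [2] u=1 | in − | out + | prev ⊥ | push {}
  [3] u=2 | in + | out + | prev ⊥ | push {1}
  [4] u=3 | in ⊥ | out + | ==
  [5] u=4 | in + | out − | prev ⊥ | push {}
  [6] u=5 | in ⊤ | out ⊤ | prev ⊥ | push {0,2}
  [7] u=1 | in ⊤ | out ⊤ | prev + | push {4}
  [8] u=0 | in ⊤ | out ⊤ | prev − | push {1,5}
  [9] u=2 | in ⊤ | out ⊤ | prev + | push {}
  [10] u=4 | in ⊤ | out ⊤ | prev − | push {}
  [11] u=1 | in ⊤ | out ⊤ | ==
  [12] u=5 | in ⊤ | out ⊤ | ==

Converged values:
  [0] ⊤
  [1] ⊤
  [2] ⊤
  [3] +
  [4] ⊤
  [5] ⊤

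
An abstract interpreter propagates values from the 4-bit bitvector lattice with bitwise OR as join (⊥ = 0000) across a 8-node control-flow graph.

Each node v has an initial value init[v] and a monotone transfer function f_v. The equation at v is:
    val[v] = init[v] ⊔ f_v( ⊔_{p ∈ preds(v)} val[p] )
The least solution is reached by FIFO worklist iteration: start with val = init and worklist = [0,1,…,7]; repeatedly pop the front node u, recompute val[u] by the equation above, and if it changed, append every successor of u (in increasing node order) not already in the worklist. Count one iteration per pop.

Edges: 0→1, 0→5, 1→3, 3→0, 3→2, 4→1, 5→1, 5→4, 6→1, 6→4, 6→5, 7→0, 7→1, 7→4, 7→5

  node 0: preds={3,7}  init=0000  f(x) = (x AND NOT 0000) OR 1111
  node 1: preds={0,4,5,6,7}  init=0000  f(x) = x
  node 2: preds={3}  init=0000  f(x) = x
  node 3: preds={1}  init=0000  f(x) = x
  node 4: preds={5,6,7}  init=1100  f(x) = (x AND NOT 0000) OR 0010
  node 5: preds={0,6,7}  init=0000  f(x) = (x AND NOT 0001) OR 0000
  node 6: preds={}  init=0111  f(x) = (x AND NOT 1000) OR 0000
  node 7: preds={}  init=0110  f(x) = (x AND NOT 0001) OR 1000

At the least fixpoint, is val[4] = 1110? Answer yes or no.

Trace (13 dequeues):
  [1] u=0 | in 0110 | out 1111 | prev 0000 | push {}
  [2] u=1 | in 1111 | out 1111 | prev 0000 | push {}
  [3] u=2 | in 0000 | out 0000 | ==
  [4] u=3 | in 1111 | out 1111 | prev 0000 | push {0,2}
  [5] u=4 | in 0111 | out 1111 | prev 1100 | push {1}
  [6] u=5 | in 1111 | out 1110 | prev 0000 | push {4}
  [7] u=6 | in 0000 | out 0111 | ==
  [8] u=7 | in 0000 | out 1110 | prev 0110 | push {5}
  [9] u=0 | in 1111 | out 1111 | ==
  [10] u=2 | in 1111 | out 1111 | prev 0000 | push {}
  [11] u=1 | in 1111 | out 1111 | ==
  [12] u=4 | in 1111 | out 1111 | ==
  [13] u=5 | in 1111 | out 1110 | ==

Converged values:
  [0] 1111
  [1] 1111
  [2] 1111
  [3] 1111
  [4] 1111
  [5] 1110
  [6] 0111
  [7] 1110

no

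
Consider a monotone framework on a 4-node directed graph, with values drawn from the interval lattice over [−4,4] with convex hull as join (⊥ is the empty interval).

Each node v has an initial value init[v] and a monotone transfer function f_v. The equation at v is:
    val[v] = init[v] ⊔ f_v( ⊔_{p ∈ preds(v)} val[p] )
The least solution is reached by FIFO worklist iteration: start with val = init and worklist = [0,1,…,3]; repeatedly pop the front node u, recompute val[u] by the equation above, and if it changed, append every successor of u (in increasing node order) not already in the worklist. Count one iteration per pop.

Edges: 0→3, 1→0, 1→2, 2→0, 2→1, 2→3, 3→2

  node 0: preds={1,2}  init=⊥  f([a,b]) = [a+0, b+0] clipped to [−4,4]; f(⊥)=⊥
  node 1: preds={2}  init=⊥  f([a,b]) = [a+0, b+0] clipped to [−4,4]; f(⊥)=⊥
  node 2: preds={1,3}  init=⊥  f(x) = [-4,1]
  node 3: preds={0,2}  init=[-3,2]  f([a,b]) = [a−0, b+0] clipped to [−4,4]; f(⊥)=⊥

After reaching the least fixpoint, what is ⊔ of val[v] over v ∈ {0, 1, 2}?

Iteration log — 9 steps:
  step 1. node 0  ⊔preds=⊥  new=⊥  stable
  step 2. node 1  ⊔preds=⊥  new=⊥  stable
  step 3. node 2  ⊔preds=[-3,2]  new=[-4,1]  old=⊥  +wl: 0,1
  step 4. node 3  ⊔preds=[-4,1]  new=[-4,2]  old=[-3,2]  +wl: 2
  step 5. node 0  ⊔preds=[-4,1]  new=[-4,1]  old=⊥  +wl: 3
  step 6. node 1  ⊔preds=[-4,1]  new=[-4,1]  old=⊥  +wl: 0
  step 7. node 2  ⊔preds=[-4,2]  new=[-4,1]  stable
  step 8. node 3  ⊔preds=[-4,1]  new=[-4,2]  stable
  step 9. node 0  ⊔preds=[-4,1]  new=[-4,1]  stable

Least fixpoint reached:
  node 0: [-4,1]
  node 1: [-4,1]
  node 2: [-4,1]
  node 3: [-4,2]

[-4,1]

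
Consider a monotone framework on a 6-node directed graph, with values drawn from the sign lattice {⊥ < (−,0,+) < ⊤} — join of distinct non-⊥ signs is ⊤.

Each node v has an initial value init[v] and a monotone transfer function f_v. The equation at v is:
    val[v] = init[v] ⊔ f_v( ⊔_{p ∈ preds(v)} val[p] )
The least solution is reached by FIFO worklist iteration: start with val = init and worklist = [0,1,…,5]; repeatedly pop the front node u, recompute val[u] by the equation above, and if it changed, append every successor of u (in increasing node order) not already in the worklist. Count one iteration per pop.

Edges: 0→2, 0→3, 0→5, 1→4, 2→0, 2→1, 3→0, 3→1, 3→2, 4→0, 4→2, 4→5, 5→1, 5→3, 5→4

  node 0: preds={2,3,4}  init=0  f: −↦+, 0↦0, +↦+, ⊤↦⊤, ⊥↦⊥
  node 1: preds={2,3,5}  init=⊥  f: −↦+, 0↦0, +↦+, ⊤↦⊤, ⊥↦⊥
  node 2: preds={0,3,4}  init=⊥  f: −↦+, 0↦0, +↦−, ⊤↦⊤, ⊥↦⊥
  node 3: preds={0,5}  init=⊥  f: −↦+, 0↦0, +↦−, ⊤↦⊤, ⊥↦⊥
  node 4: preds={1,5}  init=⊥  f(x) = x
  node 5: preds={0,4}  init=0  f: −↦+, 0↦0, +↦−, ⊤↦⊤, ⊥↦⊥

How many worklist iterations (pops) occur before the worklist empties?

Trace (9 dequeues):
  [1] u=0 | in ⊥ | out 0 | ==
  [2] u=1 | in 0 | out 0 | prev ⊥ | push {}
  [3] u=2 | in 0 | out 0 | prev ⊥ | push {0,1}
  [4] u=3 | in 0 | out 0 | prev ⊥ | push {2}
  [5] u=4 | in 0 | out 0 | prev ⊥ | push {}
  [6] u=5 | in 0 | out 0 | ==
  [7] u=0 | in 0 | out 0 | ==
  [8] u=1 | in 0 | out 0 | ==
  [9] u=2 | in 0 | out 0 | ==

Converged values:
  [0] 0
  [1] 0
  [2] 0
  [3] 0
  [4] 0
  [5] 0

9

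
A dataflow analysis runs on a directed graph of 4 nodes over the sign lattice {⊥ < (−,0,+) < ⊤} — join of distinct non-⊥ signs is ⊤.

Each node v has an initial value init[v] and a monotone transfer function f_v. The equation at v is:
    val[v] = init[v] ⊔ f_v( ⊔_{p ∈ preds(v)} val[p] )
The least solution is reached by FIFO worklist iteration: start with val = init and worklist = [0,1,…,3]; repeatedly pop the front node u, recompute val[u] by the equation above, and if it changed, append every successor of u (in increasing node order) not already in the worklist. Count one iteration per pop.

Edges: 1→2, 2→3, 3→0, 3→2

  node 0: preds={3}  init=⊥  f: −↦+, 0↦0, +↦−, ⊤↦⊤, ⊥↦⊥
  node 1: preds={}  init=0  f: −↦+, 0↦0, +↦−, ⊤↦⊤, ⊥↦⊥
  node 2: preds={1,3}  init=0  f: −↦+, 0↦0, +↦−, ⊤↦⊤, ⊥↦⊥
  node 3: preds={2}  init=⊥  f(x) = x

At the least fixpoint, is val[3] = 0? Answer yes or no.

Iteration log — 6 steps:
  step 1. node 0  ⊔preds=⊥  new=⊥  stable
  step 2. node 1  ⊔preds=⊥  new=0  stable
  step 3. node 2  ⊔preds=0  new=0  stable
  step 4. node 3  ⊔preds=0  new=0  old=⊥  +wl: 0,2
  step 5. node 0  ⊔preds=0  new=0  old=⊥  +wl: 
  step 6. node 2  ⊔preds=0  new=0  stable

Least fixpoint reached:
  node 0: 0
  node 1: 0
  node 2: 0
  node 3: 0

yes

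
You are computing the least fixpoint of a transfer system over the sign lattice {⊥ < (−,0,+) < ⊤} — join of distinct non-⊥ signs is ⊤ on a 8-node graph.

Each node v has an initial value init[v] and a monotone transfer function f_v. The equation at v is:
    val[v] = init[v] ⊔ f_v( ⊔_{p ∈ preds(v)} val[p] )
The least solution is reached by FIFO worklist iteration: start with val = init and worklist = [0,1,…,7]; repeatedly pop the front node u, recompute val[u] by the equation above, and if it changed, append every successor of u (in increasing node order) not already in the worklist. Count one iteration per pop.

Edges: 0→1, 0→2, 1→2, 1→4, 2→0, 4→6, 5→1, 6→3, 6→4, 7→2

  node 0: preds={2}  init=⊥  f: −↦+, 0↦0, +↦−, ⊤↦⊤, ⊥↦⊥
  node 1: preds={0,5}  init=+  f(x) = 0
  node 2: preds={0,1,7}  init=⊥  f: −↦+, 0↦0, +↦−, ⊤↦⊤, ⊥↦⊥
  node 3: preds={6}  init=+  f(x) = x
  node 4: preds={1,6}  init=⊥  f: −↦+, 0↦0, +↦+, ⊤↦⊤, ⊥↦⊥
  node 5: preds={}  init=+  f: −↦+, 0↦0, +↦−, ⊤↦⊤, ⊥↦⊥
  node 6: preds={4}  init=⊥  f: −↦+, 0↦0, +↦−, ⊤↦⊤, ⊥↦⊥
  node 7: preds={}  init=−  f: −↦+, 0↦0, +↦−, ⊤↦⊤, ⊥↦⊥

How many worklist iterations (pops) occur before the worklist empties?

Worklist (13 pops):
  #1 pop 0: in=⊥ → ⊥ (no change)
  #2 pop 1: in=+ → ⊤ (was +); enqueue []
  #3 pop 2: in=⊤ → ⊤ (was ⊥); enqueue [0]
  #4 pop 3: in=⊥ → + (no change)
  #5 pop 4: in=⊤ → ⊤ (was ⊥); enqueue []
  #6 pop 5: in=⊥ → + (no change)
  #7 pop 6: in=⊤ → ⊤ (was ⊥); enqueue [3,4]
  #8 pop 7: in=⊥ → − (no change)
  #9 pop 0: in=⊤ → ⊤ (was ⊥); enqueue [1,2]
  #10 pop 3: in=⊤ → ⊤ (was +); enqueue []
  #11 pop 4: in=⊤ → ⊤ (no change)
  #12 pop 1: in=⊤ → ⊤ (no change)
  #13 pop 2: in=⊤ → ⊤ (no change)

Fixpoint:
  val[0] = ⊤
  val[1] = ⊤
  val[2] = ⊤
  val[3] = ⊤
  val[4] = ⊤
  val[5] = +
  val[6] = ⊤
  val[7] = −

13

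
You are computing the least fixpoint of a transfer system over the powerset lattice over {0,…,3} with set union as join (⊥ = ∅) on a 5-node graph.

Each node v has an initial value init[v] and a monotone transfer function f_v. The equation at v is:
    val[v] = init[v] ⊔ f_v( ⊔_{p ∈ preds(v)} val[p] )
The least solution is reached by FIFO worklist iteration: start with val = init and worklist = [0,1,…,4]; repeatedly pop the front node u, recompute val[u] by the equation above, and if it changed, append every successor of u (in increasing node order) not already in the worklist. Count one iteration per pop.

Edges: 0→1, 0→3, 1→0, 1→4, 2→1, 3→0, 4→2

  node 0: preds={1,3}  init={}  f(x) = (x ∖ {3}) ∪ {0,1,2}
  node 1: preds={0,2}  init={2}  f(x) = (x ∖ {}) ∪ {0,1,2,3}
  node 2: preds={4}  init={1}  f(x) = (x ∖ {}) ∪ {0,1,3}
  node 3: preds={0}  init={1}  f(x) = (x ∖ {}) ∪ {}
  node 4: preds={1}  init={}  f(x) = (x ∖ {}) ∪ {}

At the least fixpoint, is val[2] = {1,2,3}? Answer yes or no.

no

Worklist (9 pops):
  #1 pop 0: in={1,2} → {0,1,2} (was {}); enqueue []
  #2 pop 1: in={0,1,2} → {0,1,2,3} (was {2}); enqueue [0]
  #3 pop 2: in={} → {0,1,3} (was {1}); enqueue [1]
  #4 pop 3: in={0,1,2} → {0,1,2} (was {1}); enqueue []
  #5 pop 4: in={0,1,2,3} → {0,1,2,3} (was {}); enqueue [2]
  #6 pop 0: in={0,1,2,3} → {0,1,2} (no change)
  #7 pop 1: in={0,1,2,3} → {0,1,2,3} (no change)
  #8 pop 2: in={0,1,2,3} → {0,1,2,3} (was {0,1,3}); enqueue [1]
  #9 pop 1: in={0,1,2,3} → {0,1,2,3} (no change)

Fixpoint:
  val[0] = {0,1,2}
  val[1] = {0,1,2,3}
  val[2] = {0,1,2,3}
  val[3] = {0,1,2}
  val[4] = {0,1,2,3}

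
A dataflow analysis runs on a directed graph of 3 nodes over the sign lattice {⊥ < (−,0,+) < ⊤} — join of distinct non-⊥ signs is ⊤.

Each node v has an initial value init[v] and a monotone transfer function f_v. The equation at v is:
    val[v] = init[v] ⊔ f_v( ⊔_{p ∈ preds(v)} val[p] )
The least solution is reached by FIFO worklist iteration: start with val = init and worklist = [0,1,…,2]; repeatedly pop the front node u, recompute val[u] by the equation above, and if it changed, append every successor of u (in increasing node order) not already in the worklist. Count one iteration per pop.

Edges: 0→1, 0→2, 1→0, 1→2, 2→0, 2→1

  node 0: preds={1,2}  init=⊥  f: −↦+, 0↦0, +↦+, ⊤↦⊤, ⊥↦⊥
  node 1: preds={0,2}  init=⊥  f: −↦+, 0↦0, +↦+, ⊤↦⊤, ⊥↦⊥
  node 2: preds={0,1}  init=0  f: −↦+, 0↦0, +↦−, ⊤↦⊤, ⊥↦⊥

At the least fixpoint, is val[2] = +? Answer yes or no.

no

Worklist (4 pops):
  #1 pop 0: in=0 → 0 (was ⊥); enqueue []
  #2 pop 1: in=0 → 0 (was ⊥); enqueue [0]
  #3 pop 2: in=0 → 0 (no change)
  #4 pop 0: in=0 → 0 (no change)

Fixpoint:
  val[0] = 0
  val[1] = 0
  val[2] = 0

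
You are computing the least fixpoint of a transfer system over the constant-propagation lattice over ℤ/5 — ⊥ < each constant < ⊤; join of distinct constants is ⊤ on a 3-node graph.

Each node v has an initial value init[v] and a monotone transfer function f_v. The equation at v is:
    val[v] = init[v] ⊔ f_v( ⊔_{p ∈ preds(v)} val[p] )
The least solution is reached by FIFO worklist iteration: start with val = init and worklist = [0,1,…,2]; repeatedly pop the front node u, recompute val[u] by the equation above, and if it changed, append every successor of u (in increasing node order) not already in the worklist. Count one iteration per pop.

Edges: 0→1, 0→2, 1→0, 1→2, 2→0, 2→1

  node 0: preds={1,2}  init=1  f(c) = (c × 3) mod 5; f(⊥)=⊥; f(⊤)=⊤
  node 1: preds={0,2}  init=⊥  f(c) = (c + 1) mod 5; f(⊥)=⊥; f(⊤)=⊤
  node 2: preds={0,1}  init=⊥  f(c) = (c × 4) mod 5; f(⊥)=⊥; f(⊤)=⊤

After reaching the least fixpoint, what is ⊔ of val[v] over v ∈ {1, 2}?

Worklist (7 pops):
  #1 pop 0: in=⊥ → 1 (no change)
  #2 pop 1: in=1 → 2 (was ⊥); enqueue [0]
  #3 pop 2: in=⊤ → ⊤ (was ⊥); enqueue [1]
  #4 pop 0: in=⊤ → ⊤ (was 1); enqueue [2]
  #5 pop 1: in=⊤ → ⊤ (was 2); enqueue [0]
  #6 pop 2: in=⊤ → ⊤ (no change)
  #7 pop 0: in=⊤ → ⊤ (no change)

Fixpoint:
  val[0] = ⊤
  val[1] = ⊤
  val[2] = ⊤

⊤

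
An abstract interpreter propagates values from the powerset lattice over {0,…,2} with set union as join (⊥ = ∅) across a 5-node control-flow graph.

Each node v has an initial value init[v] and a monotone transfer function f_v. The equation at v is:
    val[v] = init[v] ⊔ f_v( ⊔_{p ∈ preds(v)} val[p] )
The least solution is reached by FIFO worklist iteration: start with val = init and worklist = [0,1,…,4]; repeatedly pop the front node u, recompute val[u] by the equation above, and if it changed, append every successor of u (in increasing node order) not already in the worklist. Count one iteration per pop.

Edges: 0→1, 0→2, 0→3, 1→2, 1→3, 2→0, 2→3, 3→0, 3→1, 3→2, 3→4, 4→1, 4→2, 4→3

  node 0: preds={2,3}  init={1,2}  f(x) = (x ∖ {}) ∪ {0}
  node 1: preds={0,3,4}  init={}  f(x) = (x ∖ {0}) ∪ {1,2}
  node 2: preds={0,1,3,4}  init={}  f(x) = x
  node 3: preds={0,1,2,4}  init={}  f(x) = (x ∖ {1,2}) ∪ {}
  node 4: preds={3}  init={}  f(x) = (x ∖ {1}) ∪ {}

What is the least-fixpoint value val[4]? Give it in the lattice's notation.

{0}

Iteration log — 9 steps:
  step 1. node 0  ⊔preds={}  new={0,1,2}  old={1,2}  +wl: 
  step 2. node 1  ⊔preds={0,1,2}  new={1,2}  old={}  +wl: 
  step 3. node 2  ⊔preds={0,1,2}  new={0,1,2}  old={}  +wl: 0
  step 4. node 3  ⊔preds={0,1,2}  new={0}  old={}  +wl: 1,2
  step 5. node 4  ⊔preds={0}  new={0}  old={}  +wl: 3
  step 6. node 0  ⊔preds={0,1,2}  new={0,1,2}  stable
  step 7. node 1  ⊔preds={0,1,2}  new={1,2}  stable
  step 8. node 2  ⊔preds={0,1,2}  new={0,1,2}  stable
  step 9. node 3  ⊔preds={0,1,2}  new={0}  stable

Least fixpoint reached:
  node 0: {0,1,2}
  node 1: {1,2}
  node 2: {0,1,2}
  node 3: {0}
  node 4: {0}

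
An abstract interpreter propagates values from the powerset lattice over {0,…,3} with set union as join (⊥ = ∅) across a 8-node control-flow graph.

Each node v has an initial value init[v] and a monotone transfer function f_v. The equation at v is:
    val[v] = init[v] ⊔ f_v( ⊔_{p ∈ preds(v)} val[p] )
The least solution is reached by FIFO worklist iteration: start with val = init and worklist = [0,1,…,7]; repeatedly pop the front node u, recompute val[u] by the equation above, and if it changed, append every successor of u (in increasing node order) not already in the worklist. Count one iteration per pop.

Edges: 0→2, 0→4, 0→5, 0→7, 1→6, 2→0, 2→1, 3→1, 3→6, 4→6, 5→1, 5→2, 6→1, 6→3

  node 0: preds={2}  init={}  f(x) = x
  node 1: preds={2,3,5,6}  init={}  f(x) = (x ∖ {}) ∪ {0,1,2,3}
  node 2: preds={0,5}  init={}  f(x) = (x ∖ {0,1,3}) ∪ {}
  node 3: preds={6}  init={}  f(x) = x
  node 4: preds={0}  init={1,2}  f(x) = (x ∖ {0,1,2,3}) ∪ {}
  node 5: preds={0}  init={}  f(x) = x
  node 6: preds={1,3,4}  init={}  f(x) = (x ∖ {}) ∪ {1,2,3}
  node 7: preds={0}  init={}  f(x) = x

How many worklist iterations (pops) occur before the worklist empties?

Worklist (12 pops):
  #1 pop 0: in={} → {} (no change)
  #2 pop 1: in={} → {0,1,2,3} (was {}); enqueue []
  #3 pop 2: in={} → {} (no change)
  #4 pop 3: in={} → {} (no change)
  #5 pop 4: in={} → {1,2} (no change)
  #6 pop 5: in={} → {} (no change)
  #7 pop 6: in={0,1,2,3} → {0,1,2,3} (was {}); enqueue [1,3]
  #8 pop 7: in={} → {} (no change)
  #9 pop 1: in={0,1,2,3} → {0,1,2,3} (no change)
  #10 pop 3: in={0,1,2,3} → {0,1,2,3} (was {}); enqueue [1,6]
  #11 pop 1: in={0,1,2,3} → {0,1,2,3} (no change)
  #12 pop 6: in={0,1,2,3} → {0,1,2,3} (no change)

Fixpoint:
  val[0] = {}
  val[1] = {0,1,2,3}
  val[2] = {}
  val[3] = {0,1,2,3}
  val[4] = {1,2}
  val[5] = {}
  val[6] = {0,1,2,3}
  val[7] = {}

12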